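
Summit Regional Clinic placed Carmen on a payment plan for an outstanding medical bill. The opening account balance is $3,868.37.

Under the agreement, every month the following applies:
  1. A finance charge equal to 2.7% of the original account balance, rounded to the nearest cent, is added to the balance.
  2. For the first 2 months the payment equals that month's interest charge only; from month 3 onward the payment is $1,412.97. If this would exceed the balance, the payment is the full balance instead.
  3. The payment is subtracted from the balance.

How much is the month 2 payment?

Month 1: opening $3,868.37; interest $104.45 → $3,972.82; payment $104.45; balance $3,868.37
Month 2: opening $3,868.37; interest $104.45 → $3,972.82; payment $104.45; balance $3,868.37

$104.45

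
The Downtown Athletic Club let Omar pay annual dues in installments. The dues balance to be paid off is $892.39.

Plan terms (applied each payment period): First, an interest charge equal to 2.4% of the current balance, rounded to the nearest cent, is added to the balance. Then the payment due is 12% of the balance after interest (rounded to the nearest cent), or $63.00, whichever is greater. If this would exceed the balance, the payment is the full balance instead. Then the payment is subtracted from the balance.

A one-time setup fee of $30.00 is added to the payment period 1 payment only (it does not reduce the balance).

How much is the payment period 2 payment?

$98.81

# | Opening | Interest | Payment | Fee | End bal
1 | $892.39 | $21.42 | $109.66 | $30.00 | $804.15
2 | $804.15 | $19.30 | $98.81 | — | $724.64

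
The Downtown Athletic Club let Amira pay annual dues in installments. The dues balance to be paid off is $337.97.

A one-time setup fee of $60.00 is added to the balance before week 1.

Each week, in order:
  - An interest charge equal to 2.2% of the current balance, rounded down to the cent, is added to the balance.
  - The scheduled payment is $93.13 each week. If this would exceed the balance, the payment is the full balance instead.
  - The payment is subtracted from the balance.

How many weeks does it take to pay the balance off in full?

Week 1: $397.97 +$8.75 interest = $406.72; pay $93.13 → $313.59
Week 2: $313.59 +$6.89 interest = $320.48; pay $93.13 → $227.35
Week 3: $227.35 +$5.00 interest = $232.35; pay $93.13 → $139.22
Week 4: $139.22 +$3.06 interest = $142.28; pay $93.13 → $49.15
Week 5: $49.15 +$1.08 interest = $50.23; pay $50.23 → $0.00
Balance reaches $0.00 in week 5.

5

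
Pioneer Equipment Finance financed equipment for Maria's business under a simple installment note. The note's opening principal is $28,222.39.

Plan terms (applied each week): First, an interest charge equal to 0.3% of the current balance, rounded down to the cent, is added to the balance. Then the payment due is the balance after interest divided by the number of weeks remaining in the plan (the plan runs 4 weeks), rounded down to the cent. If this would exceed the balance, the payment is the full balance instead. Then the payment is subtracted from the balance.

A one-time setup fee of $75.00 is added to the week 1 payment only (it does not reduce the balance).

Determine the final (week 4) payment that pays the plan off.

Week 1: opening $28,222.39; interest $84.66 → $28,307.05; payment $7,076.76 (+ $75.00 fee); balance $21,230.29
Week 2: opening $21,230.29; interest $63.69 → $21,293.98; payment $7,097.99; balance $14,195.99
Week 3: opening $14,195.99; interest $42.58 → $14,238.57; payment $7,119.28; balance $7,119.29
Week 4: opening $7,119.29; interest $21.35 → $7,140.64; payment $7,140.64; balance $0.00

$7,140.64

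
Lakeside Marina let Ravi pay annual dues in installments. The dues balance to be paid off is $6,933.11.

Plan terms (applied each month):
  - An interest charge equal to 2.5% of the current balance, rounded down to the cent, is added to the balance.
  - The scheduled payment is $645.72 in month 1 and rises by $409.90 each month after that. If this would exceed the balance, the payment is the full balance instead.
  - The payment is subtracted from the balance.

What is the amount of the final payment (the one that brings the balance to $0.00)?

Month 1: $6,933.11 +$173.32 interest = $7,106.43; pay $645.72 → $6,460.71
Month 2: $6,460.71 +$161.51 interest = $6,622.22; pay $1,055.62 → $5,566.60
Month 3: $5,566.60 +$139.16 interest = $5,705.76; pay $1,465.52 → $4,240.24
Month 4: $4,240.24 +$106.00 interest = $4,346.24; pay $1,875.42 → $2,470.82
Month 5: $2,470.82 +$61.77 interest = $2,532.59; pay $2,285.32 → $247.27
Month 6: $247.27 +$6.18 interest = $253.45; pay $253.45 → $0.00

$253.45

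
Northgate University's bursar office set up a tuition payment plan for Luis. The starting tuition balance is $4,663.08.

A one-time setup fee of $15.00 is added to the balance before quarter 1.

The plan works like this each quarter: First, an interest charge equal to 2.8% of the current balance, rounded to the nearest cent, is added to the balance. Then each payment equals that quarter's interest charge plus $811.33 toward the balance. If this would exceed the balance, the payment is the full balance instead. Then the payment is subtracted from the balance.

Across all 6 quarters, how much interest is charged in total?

Quarter 1: opening $4,678.08; interest $130.99 → $4,809.07; payment $942.32; balance $3,866.75
Quarter 2: opening $3,866.75; interest $108.27 → $3,975.02; payment $919.60; balance $3,055.42
Quarter 3: opening $3,055.42; interest $85.55 → $3,140.97; payment $896.88; balance $2,244.09
Quarter 4: opening $2,244.09; interest $62.83 → $2,306.92; payment $874.16; balance $1,432.76
Quarter 5: opening $1,432.76; interest $40.12 → $1,472.88; payment $851.45; balance $621.43
Quarter 6: opening $621.43; interest $17.40 → $638.83; payment $638.83; balance $0.00
Total interest: $130.99 + $108.27 + $85.55 + $62.83 + $40.12 + $17.40 = $445.16

$445.16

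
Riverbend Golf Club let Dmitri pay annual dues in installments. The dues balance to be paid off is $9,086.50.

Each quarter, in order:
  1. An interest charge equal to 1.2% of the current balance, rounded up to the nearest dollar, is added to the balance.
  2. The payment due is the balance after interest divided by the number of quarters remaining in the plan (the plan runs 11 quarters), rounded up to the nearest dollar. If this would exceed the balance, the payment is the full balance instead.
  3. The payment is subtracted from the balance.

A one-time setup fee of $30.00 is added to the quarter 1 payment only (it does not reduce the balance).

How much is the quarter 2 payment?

Quarter 1: opening $9,086.50; interest $110.00 → $9,196.50; payment $837.00 (+ $30.00 fee); balance $8,359.50
Quarter 2: opening $8,359.50; interest $101.00 → $8,460.50; payment $847.00; balance $7,613.50

$847.00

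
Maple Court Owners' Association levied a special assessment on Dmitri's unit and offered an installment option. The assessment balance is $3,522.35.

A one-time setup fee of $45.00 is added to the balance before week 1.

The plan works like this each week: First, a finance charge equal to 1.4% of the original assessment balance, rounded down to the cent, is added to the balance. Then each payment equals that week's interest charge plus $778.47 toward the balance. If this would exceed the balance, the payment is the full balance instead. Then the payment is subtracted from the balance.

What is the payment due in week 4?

$827.78

Week 1: opening $3,567.35; interest $49.31 → $3,616.66; payment $827.78; balance $2,788.88
Week 2: opening $2,788.88; interest $49.31 → $2,838.19; payment $827.78; balance $2,010.41
Week 3: opening $2,010.41; interest $49.31 → $2,059.72; payment $827.78; balance $1,231.94
Week 4: opening $1,231.94; interest $49.31 → $1,281.25; payment $827.78; balance $453.47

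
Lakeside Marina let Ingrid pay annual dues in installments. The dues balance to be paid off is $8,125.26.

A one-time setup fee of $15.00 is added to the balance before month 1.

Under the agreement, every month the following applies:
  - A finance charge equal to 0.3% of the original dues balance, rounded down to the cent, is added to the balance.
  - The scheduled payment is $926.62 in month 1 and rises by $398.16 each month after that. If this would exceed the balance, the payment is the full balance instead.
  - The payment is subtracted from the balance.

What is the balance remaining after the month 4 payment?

$2,142.30

Month 1: opening $8,140.26; interest $24.37 → $8,164.63; payment $926.62; balance $7,238.01
Month 2: opening $7,238.01; interest $24.37 → $7,262.38; payment $1,324.78; balance $5,937.60
Month 3: opening $5,937.60; interest $24.37 → $5,961.97; payment $1,722.94; balance $4,239.03
Month 4: opening $4,239.03; interest $24.37 → $4,263.40; payment $2,121.10; balance $2,142.30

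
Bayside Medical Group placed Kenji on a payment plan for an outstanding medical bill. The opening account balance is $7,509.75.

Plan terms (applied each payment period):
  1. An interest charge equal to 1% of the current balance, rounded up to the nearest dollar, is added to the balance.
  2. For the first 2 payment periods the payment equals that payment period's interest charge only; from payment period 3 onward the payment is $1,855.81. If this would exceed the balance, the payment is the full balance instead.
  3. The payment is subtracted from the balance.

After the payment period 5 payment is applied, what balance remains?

Payment period 1: $7,509.75 +$76.00 interest = $7,585.75; pay $76.00 → $7,509.75
Payment period 2: $7,509.75 +$76.00 interest = $7,585.75; pay $76.00 → $7,509.75
Payment period 3: $7,509.75 +$76.00 interest = $7,585.75; pay $1,855.81 → $5,729.94
Payment period 4: $5,729.94 +$58.00 interest = $5,787.94; pay $1,855.81 → $3,932.13
Payment period 5: $3,932.13 +$40.00 interest = $3,972.13; pay $1,855.81 → $2,116.32

$2,116.32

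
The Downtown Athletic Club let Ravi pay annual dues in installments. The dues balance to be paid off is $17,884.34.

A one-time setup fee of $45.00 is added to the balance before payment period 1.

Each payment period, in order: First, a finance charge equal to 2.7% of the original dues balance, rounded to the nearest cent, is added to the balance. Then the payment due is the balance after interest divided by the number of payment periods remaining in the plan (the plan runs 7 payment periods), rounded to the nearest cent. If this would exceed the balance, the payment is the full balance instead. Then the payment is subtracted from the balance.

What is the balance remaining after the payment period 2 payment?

Payment period 1: $17,929.34 +$482.88 interest = $18,412.22; pay $2,630.32 → $15,781.90
Payment period 2: $15,781.90 +$482.88 interest = $16,264.78; pay $2,710.80 → $13,553.98

$13,553.98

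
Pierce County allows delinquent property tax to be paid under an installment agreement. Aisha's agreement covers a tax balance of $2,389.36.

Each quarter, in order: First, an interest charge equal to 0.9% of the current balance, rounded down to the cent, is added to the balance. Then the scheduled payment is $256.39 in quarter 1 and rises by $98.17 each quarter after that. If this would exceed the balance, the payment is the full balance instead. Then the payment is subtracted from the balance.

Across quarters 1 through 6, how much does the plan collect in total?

$2,468.48

Quarter 1: opening $2,389.36; interest $21.50 → $2,410.86; payment $256.39; balance $2,154.47
Quarter 2: opening $2,154.47; interest $19.39 → $2,173.86; payment $354.56; balance $1,819.30
Quarter 3: opening $1,819.30; interest $16.37 → $1,835.67; payment $452.73; balance $1,382.94
Quarter 4: opening $1,382.94; interest $12.44 → $1,395.38; payment $550.90; balance $844.48
Quarter 5: opening $844.48; interest $7.60 → $852.08; payment $649.07; balance $203.01
Quarter 6: opening $203.01; interest $1.82 → $204.83; payment $204.83; balance $0.00
Total paid: $2,468.48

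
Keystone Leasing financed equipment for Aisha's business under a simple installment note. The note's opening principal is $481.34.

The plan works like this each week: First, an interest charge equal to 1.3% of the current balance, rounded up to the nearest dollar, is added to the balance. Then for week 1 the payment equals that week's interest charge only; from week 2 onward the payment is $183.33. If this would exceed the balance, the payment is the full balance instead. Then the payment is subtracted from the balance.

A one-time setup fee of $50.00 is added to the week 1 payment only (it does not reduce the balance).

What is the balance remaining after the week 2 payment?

$305.01

Week 1: opening $481.34; interest $7.00 → $488.34; payment $7.00 (+ $50.00 fee); balance $481.34
Week 2: opening $481.34; interest $7.00 → $488.34; payment $183.33; balance $305.01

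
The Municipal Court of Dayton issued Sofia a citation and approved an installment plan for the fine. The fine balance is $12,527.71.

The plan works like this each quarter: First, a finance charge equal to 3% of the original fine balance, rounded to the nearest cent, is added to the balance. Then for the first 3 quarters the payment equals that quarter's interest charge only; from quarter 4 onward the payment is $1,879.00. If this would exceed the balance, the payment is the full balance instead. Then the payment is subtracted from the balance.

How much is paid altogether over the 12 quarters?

Quarter 1: $12,527.71 +$375.83 interest = $12,903.54; pay $375.83 → $12,527.71
Quarter 2: $12,527.71 +$375.83 interest = $12,903.54; pay $375.83 → $12,527.71
Quarter 3: $12,527.71 +$375.83 interest = $12,903.54; pay $375.83 → $12,527.71
Quarter 4: $12,527.71 +$375.83 interest = $12,903.54; pay $1,879.00 → $11,024.54
Quarter 5: $11,024.54 +$375.83 interest = $11,400.37; pay $1,879.00 → $9,521.37
Quarter 6: $9,521.37 +$375.83 interest = $9,897.20; pay $1,879.00 → $8,018.20
Quarter 7: $8,018.20 +$375.83 interest = $8,394.03; pay $1,879.00 → $6,515.03
Quarter 8: $6,515.03 +$375.83 interest = $6,890.86; pay $1,879.00 → $5,011.86
Quarter 9: $5,011.86 +$375.83 interest = $5,387.69; pay $1,879.00 → $3,508.69
Quarter 10: $3,508.69 +$375.83 interest = $3,884.52; pay $1,879.00 → $2,005.52
Quarter 11: $2,005.52 +$375.83 interest = $2,381.35; pay $1,879.00 → $502.35
Quarter 12: $502.35 +$375.83 interest = $878.18; pay $878.18 → $0.00
Total paid: $17,037.67

$17,037.67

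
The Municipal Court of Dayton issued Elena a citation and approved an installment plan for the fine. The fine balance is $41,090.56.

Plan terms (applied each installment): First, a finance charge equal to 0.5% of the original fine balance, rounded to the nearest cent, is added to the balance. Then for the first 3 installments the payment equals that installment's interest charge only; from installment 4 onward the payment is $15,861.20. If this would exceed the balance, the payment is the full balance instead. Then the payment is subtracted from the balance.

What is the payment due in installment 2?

$205.45

# | Opening | Interest | Payment | End bal
1 | $41,090.56 | $205.45 | $205.45 | $41,090.56
2 | $41,090.56 | $205.45 | $205.45 | $41,090.56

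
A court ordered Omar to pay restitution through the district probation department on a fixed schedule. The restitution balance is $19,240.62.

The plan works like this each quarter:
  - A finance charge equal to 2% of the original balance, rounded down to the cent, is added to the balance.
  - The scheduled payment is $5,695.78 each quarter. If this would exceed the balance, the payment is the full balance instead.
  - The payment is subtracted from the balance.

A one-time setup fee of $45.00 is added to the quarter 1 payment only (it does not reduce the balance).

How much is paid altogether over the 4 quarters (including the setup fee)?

$20,824.86

Quarter 1: opening $19,240.62; interest $384.81 → $19,625.43; payment $5,695.78 (+ $45.00 fee); balance $13,929.65
Quarter 2: opening $13,929.65; interest $384.81 → $14,314.46; payment $5,695.78; balance $8,618.68
Quarter 3: opening $8,618.68; interest $384.81 → $9,003.49; payment $5,695.78; balance $3,307.71
Quarter 4: opening $3,307.71; interest $384.81 → $3,692.52; payment $3,692.52; balance $0.00
Total paid: $20,824.86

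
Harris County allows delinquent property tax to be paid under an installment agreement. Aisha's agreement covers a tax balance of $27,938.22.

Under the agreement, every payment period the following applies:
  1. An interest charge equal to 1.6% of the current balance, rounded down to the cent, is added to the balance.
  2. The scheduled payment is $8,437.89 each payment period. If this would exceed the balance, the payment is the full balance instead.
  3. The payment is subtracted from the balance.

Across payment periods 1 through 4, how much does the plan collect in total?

Payment period 1: opening $27,938.22; interest $447.01 → $28,385.23; payment $8,437.89; balance $19,947.34
Payment period 2: opening $19,947.34; interest $319.15 → $20,266.49; payment $8,437.89; balance $11,828.60
Payment period 3: opening $11,828.60; interest $189.25 → $12,017.85; payment $8,437.89; balance $3,579.96
Payment period 4: opening $3,579.96; interest $57.27 → $3,637.23; payment $3,637.23; balance $0.00
Total paid: $28,950.90

$28,950.90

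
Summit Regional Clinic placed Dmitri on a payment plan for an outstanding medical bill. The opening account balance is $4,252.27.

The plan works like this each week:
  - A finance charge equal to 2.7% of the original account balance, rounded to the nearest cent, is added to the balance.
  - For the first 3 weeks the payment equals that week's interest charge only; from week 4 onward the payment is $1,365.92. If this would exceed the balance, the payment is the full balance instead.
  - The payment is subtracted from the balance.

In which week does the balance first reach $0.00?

7

# | Opening | Interest | Payment | End bal
1 | $4,252.27 | $114.81 | $114.81 | $4,252.27
2 | $4,252.27 | $114.81 | $114.81 | $4,252.27
3 | $4,252.27 | $114.81 | $114.81 | $4,252.27
4 | $4,252.27 | $114.81 | $1,365.92 | $3,001.16
5 | $3,001.16 | $114.81 | $1,365.92 | $1,750.05
6 | $1,750.05 | $114.81 | $1,365.92 | $498.94
7 | $498.94 | $114.81 | $613.75 | $0.00
Balance reaches $0.00 in week 7.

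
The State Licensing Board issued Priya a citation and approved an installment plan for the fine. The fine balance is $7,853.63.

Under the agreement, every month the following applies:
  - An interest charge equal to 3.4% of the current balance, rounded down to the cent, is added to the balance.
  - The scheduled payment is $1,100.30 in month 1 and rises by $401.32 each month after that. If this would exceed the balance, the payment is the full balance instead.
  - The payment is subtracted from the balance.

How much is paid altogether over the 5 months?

$8,756.83

Month 1: opening $7,853.63; interest $267.02 → $8,120.65; payment $1,100.30; balance $7,020.35
Month 2: opening $7,020.35; interest $238.69 → $7,259.04; payment $1,501.62; balance $5,757.42
Month 3: opening $5,757.42; interest $195.75 → $5,953.17; payment $1,902.94; balance $4,050.23
Month 4: opening $4,050.23; interest $137.70 → $4,187.93; payment $2,304.26; balance $1,883.67
Month 5: opening $1,883.67; interest $64.04 → $1,947.71; payment $1,947.71; balance $0.00
Total paid: $8,756.83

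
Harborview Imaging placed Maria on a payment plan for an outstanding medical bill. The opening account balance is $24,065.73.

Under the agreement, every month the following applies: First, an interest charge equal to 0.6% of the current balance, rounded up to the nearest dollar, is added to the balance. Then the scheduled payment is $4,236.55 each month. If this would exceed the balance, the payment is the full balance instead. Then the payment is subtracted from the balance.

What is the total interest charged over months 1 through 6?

$499.00

Month 1: $24,065.73 +$145.00 interest = $24,210.73; pay $4,236.55 → $19,974.18
Month 2: $19,974.18 +$120.00 interest = $20,094.18; pay $4,236.55 → $15,857.63
Month 3: $15,857.63 +$96.00 interest = $15,953.63; pay $4,236.55 → $11,717.08
Month 4: $11,717.08 +$71.00 interest = $11,788.08; pay $4,236.55 → $7,551.53
Month 5: $7,551.53 +$46.00 interest = $7,597.53; pay $4,236.55 → $3,360.98
Month 6: $3,360.98 +$21.00 interest = $3,381.98; pay $3,381.98 → $0.00
Total interest: $145.00 + $120.00 + $96.00 + $71.00 + $46.00 + $21.00 = $499.00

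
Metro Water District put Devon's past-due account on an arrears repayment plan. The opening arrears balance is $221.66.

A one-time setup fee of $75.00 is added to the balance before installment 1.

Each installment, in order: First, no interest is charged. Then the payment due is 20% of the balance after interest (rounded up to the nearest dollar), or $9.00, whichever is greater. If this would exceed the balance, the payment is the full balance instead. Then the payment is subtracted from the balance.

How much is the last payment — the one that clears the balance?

$1.66

Installment 1: opening $296.66; payment $60.00; balance $236.66
Installment 2: opening $236.66; payment $48.00; balance $188.66
Installment 3: opening $188.66; payment $38.00; balance $150.66
Installment 4: opening $150.66; payment $31.00; balance $119.66
Installment 5: opening $119.66; payment $24.00; balance $95.66
Installment 6: opening $95.66; payment $20.00; balance $75.66
Installment 7: opening $75.66; payment $16.00; balance $59.66
Installment 8: opening $59.66; payment $12.00; balance $47.66
Installment 9: opening $47.66; payment $10.00; balance $37.66
Installment 10: opening $37.66; payment $9.00; balance $28.66
Installment 11: opening $28.66; payment $9.00; balance $19.66
Installment 12: opening $19.66; payment $9.00; balance $10.66
Installment 13: opening $10.66; payment $9.00; balance $1.66
Installment 14: opening $1.66; payment $1.66; balance $0.00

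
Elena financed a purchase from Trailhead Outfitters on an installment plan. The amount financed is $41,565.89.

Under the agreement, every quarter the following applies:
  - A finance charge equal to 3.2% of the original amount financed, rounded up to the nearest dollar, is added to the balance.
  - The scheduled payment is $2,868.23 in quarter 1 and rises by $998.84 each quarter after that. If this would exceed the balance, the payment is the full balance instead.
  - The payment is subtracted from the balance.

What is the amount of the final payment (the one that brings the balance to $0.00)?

$2,631.53

Quarter 1: $41,565.89 +$1,331.00 interest = $42,896.89; pay $2,868.23 → $40,028.66
Quarter 2: $40,028.66 +$1,331.00 interest = $41,359.66; pay $3,867.07 → $37,492.59
Quarter 3: $37,492.59 +$1,331.00 interest = $38,823.59; pay $4,865.91 → $33,957.68
Quarter 4: $33,957.68 +$1,331.00 interest = $35,288.68; pay $5,864.75 → $29,423.93
Quarter 5: $29,423.93 +$1,331.00 interest = $30,754.93; pay $6,863.59 → $23,891.34
Quarter 6: $23,891.34 +$1,331.00 interest = $25,222.34; pay $7,862.43 → $17,359.91
Quarter 7: $17,359.91 +$1,331.00 interest = $18,690.91; pay $8,861.27 → $9,829.64
Quarter 8: $9,829.64 +$1,331.00 interest = $11,160.64; pay $9,860.11 → $1,300.53
Quarter 9: $1,300.53 +$1,331.00 interest = $2,631.53; pay $2,631.53 → $0.00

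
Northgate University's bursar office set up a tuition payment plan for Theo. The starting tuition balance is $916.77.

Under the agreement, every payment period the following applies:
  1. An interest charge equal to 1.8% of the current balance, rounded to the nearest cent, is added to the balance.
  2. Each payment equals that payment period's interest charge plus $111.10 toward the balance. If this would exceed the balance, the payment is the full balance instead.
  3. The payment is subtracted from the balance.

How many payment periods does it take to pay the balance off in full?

9

Payment period 1: opening $916.77; interest $16.50 → $933.27; payment $127.60; balance $805.67
Payment period 2: opening $805.67; interest $14.50 → $820.17; payment $125.60; balance $694.57
Payment period 3: opening $694.57; interest $12.50 → $707.07; payment $123.60; balance $583.47
Payment period 4: opening $583.47; interest $10.50 → $593.97; payment $121.60; balance $472.37
Payment period 5: opening $472.37; interest $8.50 → $480.87; payment $119.60; balance $361.27
Payment period 6: opening $361.27; interest $6.50 → $367.77; payment $117.60; balance $250.17
Payment period 7: opening $250.17; interest $4.50 → $254.67; payment $115.60; balance $139.07
Payment period 8: opening $139.07; interest $2.50 → $141.57; payment $113.60; balance $27.97
Payment period 9: opening $27.97; interest $0.50 → $28.47; payment $28.47; balance $0.00
Balance reaches $0.00 in payment period 9.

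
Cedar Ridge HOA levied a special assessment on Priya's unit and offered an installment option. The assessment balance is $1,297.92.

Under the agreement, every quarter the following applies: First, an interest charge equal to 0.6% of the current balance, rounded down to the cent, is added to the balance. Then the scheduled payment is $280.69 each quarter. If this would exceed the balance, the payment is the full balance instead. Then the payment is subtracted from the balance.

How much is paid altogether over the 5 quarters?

Quarter 1: opening $1,297.92; interest $7.78 → $1,305.70; payment $280.69; balance $1,025.01
Quarter 2: opening $1,025.01; interest $6.15 → $1,031.16; payment $280.69; balance $750.47
Quarter 3: opening $750.47; interest $4.50 → $754.97; payment $280.69; balance $474.28
Quarter 4: opening $474.28; interest $2.84 → $477.12; payment $280.69; balance $196.43
Quarter 5: opening $196.43; interest $1.17 → $197.60; payment $197.60; balance $0.00
Total paid: $1,320.36

$1,320.36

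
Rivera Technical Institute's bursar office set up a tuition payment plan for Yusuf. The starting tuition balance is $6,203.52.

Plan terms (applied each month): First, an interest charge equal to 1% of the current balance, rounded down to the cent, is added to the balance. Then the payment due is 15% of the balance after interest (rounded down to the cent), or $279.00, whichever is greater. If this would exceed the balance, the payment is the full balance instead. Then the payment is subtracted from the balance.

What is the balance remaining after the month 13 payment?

# | Opening | Interest | Payment | End bal
1 | $6,203.52 | $62.03 | $939.83 | $5,325.72
2 | $5,325.72 | $53.25 | $806.84 | $4,572.13
3 | $4,572.13 | $45.72 | $692.67 | $3,925.18
4 | $3,925.18 | $39.25 | $594.66 | $3,369.77
5 | $3,369.77 | $33.69 | $510.51 | $2,892.95
6 | $2,892.95 | $28.92 | $438.28 | $2,483.59
7 | $2,483.59 | $24.83 | $376.26 | $2,132.16
8 | $2,132.16 | $21.32 | $323.02 | $1,830.46
9 | $1,830.46 | $18.30 | $279.00 | $1,569.76
10 | $1,569.76 | $15.69 | $279.00 | $1,306.45
11 | $1,306.45 | $13.06 | $279.00 | $1,040.51
12 | $1,040.51 | $10.40 | $279.00 | $771.91
13 | $771.91 | $7.71 | $279.00 | $500.62

$500.62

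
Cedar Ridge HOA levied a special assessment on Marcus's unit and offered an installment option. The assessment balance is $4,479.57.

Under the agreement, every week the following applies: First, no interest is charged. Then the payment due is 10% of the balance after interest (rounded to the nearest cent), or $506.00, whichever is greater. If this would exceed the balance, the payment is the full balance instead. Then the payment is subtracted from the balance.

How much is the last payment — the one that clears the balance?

$431.57

Week 1: opening $4,479.57; payment $506.00; balance $3,973.57
Week 2: opening $3,973.57; payment $506.00; balance $3,467.57
Week 3: opening $3,467.57; payment $506.00; balance $2,961.57
Week 4: opening $2,961.57; payment $506.00; balance $2,455.57
Week 5: opening $2,455.57; payment $506.00; balance $1,949.57
Week 6: opening $1,949.57; payment $506.00; balance $1,443.57
Week 7: opening $1,443.57; payment $506.00; balance $937.57
Week 8: opening $937.57; payment $506.00; balance $431.57
Week 9: opening $431.57; payment $431.57; balance $0.00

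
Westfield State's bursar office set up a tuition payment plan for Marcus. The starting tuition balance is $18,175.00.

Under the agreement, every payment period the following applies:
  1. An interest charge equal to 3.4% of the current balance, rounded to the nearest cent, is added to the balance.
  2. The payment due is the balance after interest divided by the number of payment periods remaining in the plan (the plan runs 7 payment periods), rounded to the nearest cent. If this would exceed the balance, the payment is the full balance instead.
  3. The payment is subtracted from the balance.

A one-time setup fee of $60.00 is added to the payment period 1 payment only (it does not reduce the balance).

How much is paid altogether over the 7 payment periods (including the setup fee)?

# | Opening | Interest | Payment | Fee | End bal
1 | $18,175.00 | $617.95 | $2,684.71 | $60.00 | $16,108.24
2 | $16,108.24 | $547.68 | $2,775.99 | — | $13,879.93
3 | $13,879.93 | $471.92 | $2,870.37 | — | $11,481.48
4 | $11,481.48 | $390.37 | $2,967.96 | — | $8,903.89
5 | $8,903.89 | $302.73 | $3,068.87 | — | $6,137.75
6 | $6,137.75 | $208.68 | $3,173.22 | — | $3,173.21
7 | $3,173.21 | $107.89 | $3,281.10 | — | $0.00
Total paid: $20,882.22

$20,882.22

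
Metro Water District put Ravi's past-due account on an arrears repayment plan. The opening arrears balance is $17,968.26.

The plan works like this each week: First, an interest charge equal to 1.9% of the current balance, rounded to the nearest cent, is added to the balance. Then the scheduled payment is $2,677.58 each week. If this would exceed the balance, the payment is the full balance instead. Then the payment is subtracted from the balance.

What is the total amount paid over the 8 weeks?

Week 1: $17,968.26 +$341.40 interest = $18,309.66; pay $2,677.58 → $15,632.08
Week 2: $15,632.08 +$297.01 interest = $15,929.09; pay $2,677.58 → $13,251.51
Week 3: $13,251.51 +$251.78 interest = $13,503.29; pay $2,677.58 → $10,825.71
Week 4: $10,825.71 +$205.69 interest = $11,031.40; pay $2,677.58 → $8,353.82
Week 5: $8,353.82 +$158.72 interest = $8,512.54; pay $2,677.58 → $5,834.96
Week 6: $5,834.96 +$110.86 interest = $5,945.82; pay $2,677.58 → $3,268.24
Week 7: $3,268.24 +$62.10 interest = $3,330.34; pay $2,677.58 → $652.76
Week 8: $652.76 +$12.40 interest = $665.16; pay $665.16 → $0.00
Total paid: $19,408.22

$19,408.22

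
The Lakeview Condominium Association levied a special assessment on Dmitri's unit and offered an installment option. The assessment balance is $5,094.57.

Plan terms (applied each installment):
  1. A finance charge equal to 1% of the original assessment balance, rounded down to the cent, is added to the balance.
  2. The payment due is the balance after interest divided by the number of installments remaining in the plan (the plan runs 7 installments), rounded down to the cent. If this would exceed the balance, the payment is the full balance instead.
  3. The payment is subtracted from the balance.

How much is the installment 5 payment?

$783.47

Installment 1: $5,094.57 +$50.94 interest = $5,145.51; pay $735.07 → $4,410.44
Installment 2: $4,410.44 +$50.94 interest = $4,461.38; pay $743.56 → $3,717.82
Installment 3: $3,717.82 +$50.94 interest = $3,768.76; pay $753.75 → $3,015.01
Installment 4: $3,015.01 +$50.94 interest = $3,065.95; pay $766.48 → $2,299.47
Installment 5: $2,299.47 +$50.94 interest = $2,350.41; pay $783.47 → $1,566.94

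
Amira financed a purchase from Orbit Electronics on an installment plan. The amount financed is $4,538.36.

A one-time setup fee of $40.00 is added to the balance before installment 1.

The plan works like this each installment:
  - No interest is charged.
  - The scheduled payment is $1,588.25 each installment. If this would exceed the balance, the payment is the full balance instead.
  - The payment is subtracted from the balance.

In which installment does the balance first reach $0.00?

Installment 1: opening $4,578.36; payment $1,588.25; balance $2,990.11
Installment 2: opening $2,990.11; payment $1,588.25; balance $1,401.86
Installment 3: opening $1,401.86; payment $1,401.86; balance $0.00
Balance reaches $0.00 in installment 3.

3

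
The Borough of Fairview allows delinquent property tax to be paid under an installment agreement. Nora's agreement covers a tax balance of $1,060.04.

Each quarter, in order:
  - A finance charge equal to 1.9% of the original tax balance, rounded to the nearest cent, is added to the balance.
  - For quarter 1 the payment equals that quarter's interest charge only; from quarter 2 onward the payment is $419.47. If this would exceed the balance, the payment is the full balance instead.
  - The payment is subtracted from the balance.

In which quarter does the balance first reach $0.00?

4

Quarter 1: opening $1,060.04; interest $20.14 → $1,080.18; payment $20.14; balance $1,060.04
Quarter 2: opening $1,060.04; interest $20.14 → $1,080.18; payment $419.47; balance $660.71
Quarter 3: opening $660.71; interest $20.14 → $680.85; payment $419.47; balance $261.38
Quarter 4: opening $261.38; interest $20.14 → $281.52; payment $281.52; balance $0.00
Balance reaches $0.00 in quarter 4.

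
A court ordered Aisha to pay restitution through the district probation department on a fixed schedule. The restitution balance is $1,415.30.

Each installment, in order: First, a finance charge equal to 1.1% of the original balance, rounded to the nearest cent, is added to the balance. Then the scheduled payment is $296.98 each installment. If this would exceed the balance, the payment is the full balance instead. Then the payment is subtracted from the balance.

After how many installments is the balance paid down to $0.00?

# | Opening | Interest | Payment | End bal
1 | $1,415.30 | $15.57 | $296.98 | $1,133.89
2 | $1,133.89 | $15.57 | $296.98 | $852.48
3 | $852.48 | $15.57 | $296.98 | $571.07
4 | $571.07 | $15.57 | $296.98 | $289.66
5 | $289.66 | $15.57 | $296.98 | $8.25
6 | $8.25 | $15.57 | $23.82 | $0.00
Balance reaches $0.00 in installment 6.

6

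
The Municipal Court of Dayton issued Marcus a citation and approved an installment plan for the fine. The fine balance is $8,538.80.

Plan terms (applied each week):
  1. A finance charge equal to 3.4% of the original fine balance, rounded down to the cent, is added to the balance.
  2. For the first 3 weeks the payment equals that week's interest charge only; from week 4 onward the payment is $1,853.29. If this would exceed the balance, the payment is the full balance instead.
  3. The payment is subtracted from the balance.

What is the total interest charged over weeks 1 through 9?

Week 1: opening $8,538.80; interest $290.31 → $8,829.11; payment $290.31; balance $8,538.80
Week 2: opening $8,538.80; interest $290.31 → $8,829.11; payment $290.31; balance $8,538.80
Week 3: opening $8,538.80; interest $290.31 → $8,829.11; payment $290.31; balance $8,538.80
Week 4: opening $8,538.80; interest $290.31 → $8,829.11; payment $1,853.29; balance $6,975.82
Week 5: opening $6,975.82; interest $290.31 → $7,266.13; payment $1,853.29; balance $5,412.84
Week 6: opening $5,412.84; interest $290.31 → $5,703.15; payment $1,853.29; balance $3,849.86
Week 7: opening $3,849.86; interest $290.31 → $4,140.17; payment $1,853.29; balance $2,286.88
Week 8: opening $2,286.88; interest $290.31 → $2,577.19; payment $1,853.29; balance $723.90
Week 9: opening $723.90; interest $290.31 → $1,014.21; payment $1,014.21; balance $0.00
Total interest: $290.31 + $290.31 + $290.31 + $290.31 + $290.31 + $290.31 + $290.31 + $290.31 + $290.31 = $2,612.79

$2,612.79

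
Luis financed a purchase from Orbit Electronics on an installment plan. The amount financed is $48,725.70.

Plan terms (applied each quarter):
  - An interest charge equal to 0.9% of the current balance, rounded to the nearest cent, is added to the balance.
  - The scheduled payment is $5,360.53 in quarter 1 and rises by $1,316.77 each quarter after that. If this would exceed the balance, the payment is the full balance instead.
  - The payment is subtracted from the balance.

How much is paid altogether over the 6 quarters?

# | Opening | Interest | Payment | End bal
1 | $48,725.70 | $438.53 | $5,360.53 | $43,803.70
2 | $43,803.70 | $394.23 | $6,677.30 | $37,520.63
3 | $37,520.63 | $337.69 | $7,994.07 | $29,864.25
4 | $29,864.25 | $268.78 | $9,310.84 | $20,822.19
5 | $20,822.19 | $187.40 | $10,627.61 | $10,381.98
6 | $10,381.98 | $93.44 | $10,475.42 | $0.00
Total paid: $50,445.77

$50,445.77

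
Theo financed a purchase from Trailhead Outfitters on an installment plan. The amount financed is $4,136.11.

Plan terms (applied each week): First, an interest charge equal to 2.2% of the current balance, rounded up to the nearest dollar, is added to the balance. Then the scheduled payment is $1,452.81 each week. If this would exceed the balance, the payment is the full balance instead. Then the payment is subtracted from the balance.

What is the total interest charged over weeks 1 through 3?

# | Opening | Interest | Payment | End bal
1 | $4,136.11 | $91.00 | $1,452.81 | $2,774.30
2 | $2,774.30 | $62.00 | $1,452.81 | $1,383.49
3 | $1,383.49 | $31.00 | $1,414.49 | $0.00
Total interest: $91.00 + $62.00 + $31.00 = $184.00

$184.00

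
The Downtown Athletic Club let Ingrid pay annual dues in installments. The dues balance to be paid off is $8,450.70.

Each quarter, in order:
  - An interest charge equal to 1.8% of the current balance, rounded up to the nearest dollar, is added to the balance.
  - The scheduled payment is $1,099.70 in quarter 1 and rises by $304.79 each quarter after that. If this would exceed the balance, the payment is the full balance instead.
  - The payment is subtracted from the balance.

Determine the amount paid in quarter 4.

Quarter 1: $8,450.70 +$153.00 interest = $8,603.70; pay $1,099.70 → $7,504.00
Quarter 2: $7,504.00 +$136.00 interest = $7,640.00; pay $1,404.49 → $6,235.51
Quarter 3: $6,235.51 +$113.00 interest = $6,348.51; pay $1,709.28 → $4,639.23
Quarter 4: $4,639.23 +$84.00 interest = $4,723.23; pay $2,014.07 → $2,709.16

$2,014.07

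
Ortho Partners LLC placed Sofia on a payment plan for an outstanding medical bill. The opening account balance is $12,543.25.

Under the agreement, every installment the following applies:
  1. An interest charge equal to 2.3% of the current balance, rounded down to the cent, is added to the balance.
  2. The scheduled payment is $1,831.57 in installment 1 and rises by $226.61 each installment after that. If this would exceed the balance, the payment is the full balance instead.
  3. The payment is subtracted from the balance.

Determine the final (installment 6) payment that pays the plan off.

$2,195.21

# | Opening | Interest | Payment | End bal
1 | $12,543.25 | $288.49 | $1,831.57 | $11,000.17
2 | $11,000.17 | $253.00 | $2,058.18 | $9,194.99
3 | $9,194.99 | $211.48 | $2,284.79 | $7,121.68
4 | $7,121.68 | $163.79 | $2,511.40 | $4,774.07
5 | $4,774.07 | $109.80 | $2,738.01 | $2,145.86
6 | $2,145.86 | $49.35 | $2,195.21 | $0.00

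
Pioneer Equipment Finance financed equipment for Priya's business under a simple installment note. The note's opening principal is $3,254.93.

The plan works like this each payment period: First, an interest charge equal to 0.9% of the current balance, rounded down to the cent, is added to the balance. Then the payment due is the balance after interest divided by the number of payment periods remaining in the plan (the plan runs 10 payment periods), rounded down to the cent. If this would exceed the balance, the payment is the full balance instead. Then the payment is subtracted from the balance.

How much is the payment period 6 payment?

Payment period 1: opening $3,254.93; interest $29.29 → $3,284.22; payment $328.42; balance $2,955.80
Payment period 2: opening $2,955.80; interest $26.60 → $2,982.40; payment $331.37; balance $2,651.03
Payment period 3: opening $2,651.03; interest $23.85 → $2,674.88; payment $334.36; balance $2,340.52
Payment period 4: opening $2,340.52; interest $21.06 → $2,361.58; payment $337.36; balance $2,024.22
Payment period 5: opening $2,024.22; interest $18.21 → $2,042.43; payment $340.40; balance $1,702.03
Payment period 6: opening $1,702.03; interest $15.31 → $1,717.34; payment $343.46; balance $1,373.88

$343.46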